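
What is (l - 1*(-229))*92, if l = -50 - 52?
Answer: 11684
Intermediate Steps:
l = -102
(l - 1*(-229))*92 = (-102 - 1*(-229))*92 = (-102 + 229)*92 = 127*92 = 11684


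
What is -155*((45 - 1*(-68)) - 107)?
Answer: -930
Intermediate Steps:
-155*((45 - 1*(-68)) - 107) = -155*((45 + 68) - 107) = -155*(113 - 107) = -155*6 = -930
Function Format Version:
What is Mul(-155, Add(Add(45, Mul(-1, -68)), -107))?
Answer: -930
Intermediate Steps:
Mul(-155, Add(Add(45, Mul(-1, -68)), -107)) = Mul(-155, Add(Add(45, 68), -107)) = Mul(-155, Add(113, -107)) = Mul(-155, 6) = -930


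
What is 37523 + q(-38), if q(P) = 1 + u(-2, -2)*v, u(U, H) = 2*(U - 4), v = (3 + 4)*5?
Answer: 37104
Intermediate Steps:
v = 35 (v = 7*5 = 35)
u(U, H) = -8 + 2*U (u(U, H) = 2*(-4 + U) = -8 + 2*U)
q(P) = -419 (q(P) = 1 + (-8 + 2*(-2))*35 = 1 + (-8 - 4)*35 = 1 - 12*35 = 1 - 420 = -419)
37523 + q(-38) = 37523 - 419 = 37104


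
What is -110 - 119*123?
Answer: -14747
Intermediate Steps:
-110 - 119*123 = -110 - 14637 = -14747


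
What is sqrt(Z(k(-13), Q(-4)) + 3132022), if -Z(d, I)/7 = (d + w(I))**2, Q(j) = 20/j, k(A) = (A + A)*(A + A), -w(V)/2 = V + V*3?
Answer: 3*I*sqrt(50730) ≈ 675.7*I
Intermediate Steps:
w(V) = -8*V (w(V) = -2*(V + V*3) = -2*(V + 3*V) = -8*V)
k(A) = 4*A**2 (k(A) = (2*A)*(2*A) = 4*A**2)
Z(d, I) = -7*(d - 8*I)**2
sqrt(Z(k(-13), Q(-4)) + 3132022) = sqrt(-7*(-4*(-13)**2 + 8*(20/(-4)))**2 + 3132022) = sqrt(-7*(-4*169 + 8*(20*(-1/4)))**2 + 3132022) = sqrt(-7*(-1*676 + 8*(-5))**2 + 3132022) = sqrt(-7*(-676 - 40)**2 + 3132022) = sqrt(-7*(-716)**2 + 3132022) = sqrt(-7*512656 + 3132022) = sqrt(-3588592 + 3132022) = sqrt(-456570) = 3*I*sqrt(50730)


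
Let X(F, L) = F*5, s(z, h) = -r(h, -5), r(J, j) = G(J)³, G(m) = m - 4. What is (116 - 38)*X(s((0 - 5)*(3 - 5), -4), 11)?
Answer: 199680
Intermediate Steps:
G(m) = -4 + m
r(J, j) = (-4 + J)³
s(z, h) = -(-4 + h)³
X(F, L) = 5*F
(116 - 38)*X(s((0 - 5)*(3 - 5), -4), 11) = (116 - 38)*(5*(-(-4 - 4)³)) = 78*(5*(-1*(-8)³)) = 78*(5*(-1*(-512))) = 78*(5*512) = 78*2560 = 199680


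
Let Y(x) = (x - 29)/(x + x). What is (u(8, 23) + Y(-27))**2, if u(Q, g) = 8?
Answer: 59536/729 ≈ 81.668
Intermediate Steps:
Y(x) = (-29 + x)/(2*x) (Y(x) = (-29 + x)/((2*x)) = (-29 + x)*(1/(2*x)) = (-29 + x)/(2*x))
(u(8, 23) + Y(-27))**2 = (8 + (1/2)*(-29 - 27)/(-27))**2 = (8 + (1/2)*(-1/27)*(-56))**2 = (8 + 28/27)**2 = (244/27)**2 = 59536/729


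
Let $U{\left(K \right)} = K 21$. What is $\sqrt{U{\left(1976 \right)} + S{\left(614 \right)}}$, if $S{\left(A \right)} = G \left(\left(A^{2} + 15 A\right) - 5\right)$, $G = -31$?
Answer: $i \sqrt{11930735} \approx 3454.1 i$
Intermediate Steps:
$U{\left(K \right)} = 21 K$
$S{\left(A \right)} = 155 - 465 A - 31 A^{2}$ ($S{\left(A \right)} = - 31 \left(\left(A^{2} + 15 A\right) - 5\right) = - 31 \left(-5 + A^{2} + 15 A\right) = 155 - 465 A - 31 A^{2}$)
$\sqrt{U{\left(1976 \right)} + S{\left(614 \right)}} = \sqrt{21 \cdot 1976 - \left(285355 + 11686876\right)} = \sqrt{41496 - 11972231} = \sqrt{-11930735} = i \sqrt{11930735}$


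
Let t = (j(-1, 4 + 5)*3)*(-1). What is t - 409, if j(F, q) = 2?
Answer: -415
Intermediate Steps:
t = -6 (t = (2*3)*(-1) = 6*(-1) = -6)
t - 409 = -6 - 409 = -415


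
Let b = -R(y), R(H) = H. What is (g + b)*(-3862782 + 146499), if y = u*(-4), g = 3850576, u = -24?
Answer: -14309473365840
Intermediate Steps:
y = 96 (y = -24*(-4) = 96)
b = -96 (b = -1*96 = -96)
(g + b)*(-3862782 + 146499) = (3850576 - 96)*(-3862782 + 146499) = 3850480*(-3716283) = -14309473365840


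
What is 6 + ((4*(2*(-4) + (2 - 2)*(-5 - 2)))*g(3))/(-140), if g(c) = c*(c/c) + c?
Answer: 258/35 ≈ 7.3714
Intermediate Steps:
g(c) = 2*c (g(c) = c*1 + c = c + c = 2*c)
6 + ((4*(2*(-4) + (2 - 2)*(-5 - 2)))*g(3))/(-140) = 6 + ((4*(2*(-4) + (2 - 2)*(-5 - 2)))*(2*3))/(-140) = 6 + ((4*(-8 + 0*(-7)))*6)*(-1/140) = 6 + ((4*(-8 + 0))*6)*(-1/140) = 6 + ((4*(-8))*6)*(-1/140) = 6 - 32*6*(-1/140) = 6 - 192*(-1/140) = 6 + 48/35 = 258/35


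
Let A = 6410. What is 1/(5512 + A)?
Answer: 1/11922 ≈ 8.3879e-5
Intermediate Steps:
1/(5512 + A) = 1/(5512 + 6410) = 1/11922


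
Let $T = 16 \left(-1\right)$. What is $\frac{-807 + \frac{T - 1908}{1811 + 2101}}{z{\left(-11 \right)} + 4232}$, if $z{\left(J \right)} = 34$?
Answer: $- \frac{789727}{4172148} \approx -0.18929$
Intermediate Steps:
$T = -16$
$\frac{-807 + \frac{T - 1908}{1811 + 2101}}{z{\left(-11 \right)} + 4232} = \frac{-807 + \frac{-16 - 1908}{1811 + 2101}}{34 + 4232} = \frac{-807 + \frac{-16 - 1908}{3912}}{4266} = \left(-807 - \frac{481}{978}\right) \frac{1}{4266} = \left(- \frac{789727}{978}\right) \frac{1}{4266} = - \frac{789727}{4172148}$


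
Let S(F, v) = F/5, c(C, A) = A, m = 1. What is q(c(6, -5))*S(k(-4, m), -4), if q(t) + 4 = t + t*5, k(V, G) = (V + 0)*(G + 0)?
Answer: 136/5 ≈ 27.200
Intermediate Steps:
k(V, G) = G*V (k(V, G) = V*G = G*V)
S(F, v) = F/5 (S(F, v) = F*(⅕) = F/5)
q(t) = -4 + 6*t (q(t) = -4 + (t + t*5) = -4 + (t + 5*t) = -4 + 6*t)
q(c(6, -5))*S(k(-4, m), -4) = (-4 + 6*(-5))*((1*(-4))/5) = (-4 - 30)*((⅕)*(-4)) = -34*(-⅘) = 136/5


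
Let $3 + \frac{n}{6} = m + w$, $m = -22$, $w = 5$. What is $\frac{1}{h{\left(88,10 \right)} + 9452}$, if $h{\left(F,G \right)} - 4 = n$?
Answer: $\frac{1}{9336} \approx 0.00010711$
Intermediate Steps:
$n = -120$ ($n = -18 + 6 \left(-22 + 5\right) = -18 + 6 \left(-17\right) = -18 - 102 = -120$)
$h{\left(F,G \right)} = -116$ ($h{\left(F,G \right)} = 4 - 120 = -116$)
$\frac{1}{h{\left(88,10 \right)} + 9452} = \frac{1}{-116 + 9452} = \frac{1}{9336}$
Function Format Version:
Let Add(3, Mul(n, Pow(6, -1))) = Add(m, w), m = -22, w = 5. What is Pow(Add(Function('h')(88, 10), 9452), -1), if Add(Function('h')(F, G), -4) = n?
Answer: Rational(1, 9336) ≈ 0.00010711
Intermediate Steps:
n = -120 (n = Add(-18, Mul(6, Add(-22, 5))) = Add(-18, Mul(6, -17)) = Add(-18, -102) = -120)
Function('h')(F, G) = -116 (Function('h')(F, G) = Add(4, -120) = -116)
Pow(Add(Function('h')(88, 10), 9452), -1) = Pow(Add(-116, 9452), -1) = Pow(9336, -1) = Rational(1, 9336)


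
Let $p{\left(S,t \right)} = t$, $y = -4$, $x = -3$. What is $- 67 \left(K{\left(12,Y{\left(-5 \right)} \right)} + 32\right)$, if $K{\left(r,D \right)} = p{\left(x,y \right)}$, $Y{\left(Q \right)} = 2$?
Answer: $-1876$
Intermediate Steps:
$K{\left(r,D \right)} = -4$
$- 67 \left(K{\left(12,Y{\left(-5 \right)} \right)} + 32\right) = - 67 \left(-4 + 32\right) = \left(-67\right) 28 = -1876$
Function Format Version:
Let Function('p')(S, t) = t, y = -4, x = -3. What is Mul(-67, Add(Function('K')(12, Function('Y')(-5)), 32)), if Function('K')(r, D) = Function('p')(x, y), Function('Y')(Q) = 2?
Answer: -1876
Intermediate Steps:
Function('K')(r, D) = -4
Mul(-67, Add(Function('K')(12, Function('Y')(-5)), 32)) = Mul(-67, Add(-4, 32)) = Mul(-67, 28) = -1876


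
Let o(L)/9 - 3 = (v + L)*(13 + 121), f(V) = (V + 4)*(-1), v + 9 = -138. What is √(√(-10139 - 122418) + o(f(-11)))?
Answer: √(-168813 + I*√132557) ≈ 0.443 + 410.87*I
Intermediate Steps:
v = -147 (v = -9 - 138 = -147)
f(V) = -4 - V (f(V) = (4 + V)*(-1) = -4 - V)
o(L) = -177255 + 1206*L (o(L) = 27 + 9*((-147 + L)*(13 + 121)) = 27 + 9*((-147 + L)*134) = 27 + 9*(-19698 + 134*L) = 27 + (-177282 + 1206*L) = -177255 + 1206*L)
√(√(-10139 - 122418) + o(f(-11))) = √(√(-10139 - 122418) + (-177255 + 1206*(-4 - 1*(-11)))) = √(√(-132557) + (-177255 + 1206*(-4 + 11))) = √(I*√132557 + (-177255 + 1206*7)) = √(I*√132557 + (-177255 + 8442)) = √(I*√132557 - 168813) = √(-168813 + I*√132557)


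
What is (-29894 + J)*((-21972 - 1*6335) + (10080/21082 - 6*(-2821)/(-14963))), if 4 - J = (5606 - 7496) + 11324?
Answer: 13505749446104196/12132691 ≈ 1.1132e+9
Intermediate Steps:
J = -9430 (J = 4 - ((5606 - 7496) + 11324) = 4 - (-1890 + 11324) = 4 - 1*9434 = 4 - 9434 = -9430)
(-29894 + J)*((-21972 - 1*6335) + (10080/21082 - 6*(-2821)/(-14963))) = (-29894 - 9430)*((-21972 - 1*6335) + (10080/21082 - 6*(-2821)/(-14963))) = -39324*((-21972 - 6335) + (10080*(1/21082) + 16926*(-1/14963))) = -39324*(-28307 + (5040/10541 - 1302/1151)) = -39324*(-28307 - 7923342/12132691) = -39324*(-343448007479/12132691) = 13505749446104196/12132691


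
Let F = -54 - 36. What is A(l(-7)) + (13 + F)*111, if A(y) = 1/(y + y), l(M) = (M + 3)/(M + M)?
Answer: -34181/4 ≈ -8545.3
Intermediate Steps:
l(M) = (3 + M)/(2*M) (l(M) = (3 + M)/((2*M)) = (3 + M)*(1/(2*M)) = (3 + M)/(2*M))
F = -90
A(y) = 1/(2*y)
A(l(-7)) + (13 + F)*111 = 1/(2*(((1/2)*(3 - 7)/(-7)))) + (13 - 90)*111 = 1/(2*(((1/2)*(-1/7)*(-4)))) - 77*111 = 1/(2*(2/7)) - 8547 = (1/2)*(7/2) - 8547 = 7/4 - 8547 = -34181/4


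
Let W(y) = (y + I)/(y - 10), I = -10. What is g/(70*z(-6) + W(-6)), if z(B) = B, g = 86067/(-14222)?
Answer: 86067/5959018 ≈ 0.014443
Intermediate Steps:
g = -86067/14222 (g = 86067*(-1/14222) = -86067/14222 ≈ -6.0517)
W(y) = 1 (W(y) = (y - 10)/(y - 10) = (-10 + y)/(-10 + y) = 1)
g/(70*z(-6) + W(-6)) = -86067/(14222*(70*(-6) + 1)) = -86067/(14222*(-420 + 1)) = -86067/14222/(-419) = -86067/14222*(-1/419) = 86067/5959018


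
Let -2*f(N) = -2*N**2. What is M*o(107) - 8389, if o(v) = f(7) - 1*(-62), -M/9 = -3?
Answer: -5392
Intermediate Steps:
M = 27 (M = -9*(-3) = 27)
f(N) = N**2 (f(N) = -(-1)*N**2 = N**2)
o(v) = 111 (o(v) = 7**2 - 1*(-62) = 49 + 62 = 111)
M*o(107) - 8389 = 27*111 - 8389 = 2997 - 8389 = -5392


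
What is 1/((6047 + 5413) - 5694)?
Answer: 1/5766 ≈ 0.00017343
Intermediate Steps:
1/((6047 + 5413) - 5694) = 1/(11460 - 5694) = 1/5766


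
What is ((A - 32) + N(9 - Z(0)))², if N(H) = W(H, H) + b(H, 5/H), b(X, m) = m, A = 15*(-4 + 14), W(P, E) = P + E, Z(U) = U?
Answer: 1510441/81 ≈ 18647.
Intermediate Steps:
W(P, E) = E + P
A = 150 (A = 15*10 = 150)
N(H) = 2*H + 5/H (N(H) = (H + H) + 5/H = 2*H + 5/H)
((A - 32) + N(9 - Z(0)))² = ((150 - 32) + (2*(9 - 1*0) + 5/(9 - 1*0)))² = (118 + (2*(9 + 0) + 5/(9 + 0)))² = (118 + (2*9 + 5/9))² = (118 + (18 + 5*(⅑)))² = (118 + (18 + 5/9))² = (118 + 167/9)² = (1229/9)² = 1510441/81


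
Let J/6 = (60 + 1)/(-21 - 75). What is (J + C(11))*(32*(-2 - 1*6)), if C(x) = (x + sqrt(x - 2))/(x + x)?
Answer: 8944/11 ≈ 813.09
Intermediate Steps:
J = -61/16 (J = 6*((60 + 1)/(-21 - 75)) = 6*(61/(-96)) = 6*(61*(-1/96)) = 6*(-61/96) = -61/16 ≈ -3.8125)
C(x) = (x + sqrt(-2 + x))/(2*x) (C(x) = (x + sqrt(-2 + x))/((2*x)) = (x + sqrt(-2 + x))*(1/(2*x)) = (x + sqrt(-2 + x))/(2*x))
(J + C(11))*(32*(-2 - 1*6)) = (-61/16 + (1/2)*(11 + sqrt(-2 + 11))/11)*(32*(-2 - 1*6)) = (-61/16 + (1/2)*(1/11)*(11 + sqrt(9)))*(32*(-2 - 6)) = (-61/16 + (1/2)*(1/11)*(11 + 3))*(32*(-8)) = (-61/16 + (1/2)*(1/11)*14)*(-256) = (-61/16 + 7/11)*(-256) = -559/176*(-256) = 8944/11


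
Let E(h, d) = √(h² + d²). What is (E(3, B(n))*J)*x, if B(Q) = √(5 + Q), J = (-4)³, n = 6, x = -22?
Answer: 2816*√5 ≈ 6296.8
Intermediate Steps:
J = -64
E(h, d) = √(d² + h²)
(E(3, B(n))*J)*x = (√((√(5 + 6))² + 3²)*(-64))*(-22) = (√((√11)² + 9)*(-64))*(-22) = (√(11 + 9)*(-64))*(-22) = (√20*(-64))*(-22) = ((2*√5)*(-64))*(-22) = -128*√5*(-22) = 2816*√5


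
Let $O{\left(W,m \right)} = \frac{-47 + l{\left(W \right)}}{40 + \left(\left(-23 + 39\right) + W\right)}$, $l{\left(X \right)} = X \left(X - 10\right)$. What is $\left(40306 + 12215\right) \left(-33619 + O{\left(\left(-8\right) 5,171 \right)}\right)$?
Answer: $- \frac{28148682471}{16} \approx -1.7593 \cdot 10^{9}$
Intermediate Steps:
$l{\left(X \right)} = X \left(-10 + X\right)$
$O{\left(W,m \right)} = \frac{-47 + W \left(-10 + W\right)}{56 + W}$ ($O{\left(W,m \right)} = \frac{-47 + W \left(-10 + W\right)}{40 + \left(\left(-23 + 39\right) + W\right)} = \frac{-47 + W \left(-10 + W\right)}{40 + \left(16 + W\right)} = \frac{-47 + W \left(-10 + W\right)}{56 + W}$)
$\left(40306 + 12215\right) \left(-33619 + O{\left(\left(-8\right) 5,171 \right)}\right) = \left(40306 + 12215\right) \left(-33619 + \frac{-47 + \left(-8\right) 5 \left(-10 - 40\right)}{56 - 40}\right) = 52521 \left(-33619 + \frac{-47 - 40 \left(-10 - 40\right)}{56 - 40}\right) = 52521 \left(-33619 + \frac{-47 - -2000}{16}\right) = 52521 \left(-33619 + \frac{-47 + 2000}{16}\right) = 52521 \left(-33619 + \frac{1}{16} \cdot 1953\right) = 52521 \left(-33619 + \frac{1953}{16}\right) = 52521 \left(- \frac{535951}{16}\right) = - \frac{28148682471}{16}$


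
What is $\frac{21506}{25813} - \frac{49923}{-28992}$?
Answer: $\frac{637388117}{249456832} \approx 2.5551$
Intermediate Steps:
$\frac{21506}{25813} - \frac{49923}{-28992} = 21506 \cdot \frac{1}{25813} - - \frac{16641}{9664} = \frac{21506}{25813} + \frac{16641}{9664} = \frac{637388117}{249456832}$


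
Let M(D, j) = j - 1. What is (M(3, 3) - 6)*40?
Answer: -160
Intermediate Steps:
M(D, j) = -1 + j
(M(3, 3) - 6)*40 = ((-1 + 3) - 6)*40 = (2 - 6)*40 = -4*40 = -160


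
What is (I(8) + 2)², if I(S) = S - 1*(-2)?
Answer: 144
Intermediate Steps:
I(S) = 2 + S (I(S) = S + 2 = 2 + S)
(I(8) + 2)² = ((2 + 8) + 2)² = (10 + 2)² = 12² = 144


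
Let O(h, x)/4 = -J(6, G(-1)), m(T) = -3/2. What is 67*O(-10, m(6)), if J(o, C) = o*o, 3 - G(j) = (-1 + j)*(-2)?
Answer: -9648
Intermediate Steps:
G(j) = 1 + 2*j (G(j) = 3 - (-1 + j)*(-2) = 3 - (2 - 2*j) = 3 + (-2 + 2*j) = 1 + 2*j)
J(o, C) = o²
m(T) = -3/2 (m(T) = -3*½ = -3/2)
O(h, x) = -144 (O(h, x) = 4*(-1*6²) = 4*(-1*36) = 4*(-36) = -144)
67*O(-10, m(6)) = 67*(-144) = -9648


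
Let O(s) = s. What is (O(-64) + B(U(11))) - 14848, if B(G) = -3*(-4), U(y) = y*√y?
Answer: -14900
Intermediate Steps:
U(y) = y^(3/2)
B(G) = 12
(O(-64) + B(U(11))) - 14848 = (-64 + 12) - 14848 = -52 - 14848 = -14900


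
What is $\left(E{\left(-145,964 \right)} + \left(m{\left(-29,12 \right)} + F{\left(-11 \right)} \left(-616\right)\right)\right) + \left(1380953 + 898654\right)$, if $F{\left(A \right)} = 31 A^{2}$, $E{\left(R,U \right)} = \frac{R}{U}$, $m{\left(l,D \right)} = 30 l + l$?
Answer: $- \frac{30759457}{964} \approx -31908.0$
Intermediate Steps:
$m{\left(l,D \right)} = 31 l$
$\left(E{\left(-145,964 \right)} + \left(m{\left(-29,12 \right)} + F{\left(-11 \right)} \left(-616\right)\right)\right) + \left(1380953 + 898654\right) = \left(- \frac{145}{964} + \left(31 \left(-29\right) + 31 \left(-11\right)^{2} \left(-616\right)\right)\right) + \left(1380953 + 898654\right) = \left(\left(-145\right) \frac{1}{964} + \left(-899 + 31 \cdot 121 \left(-616\right)\right)\right) + 2279607 = \left(- \frac{145}{964} + \left(-899 + 3751 \left(-616\right)\right)\right) + 2279607 = \left(- \frac{145}{964} - 2311515\right) + 2279607 = - \frac{2228300605}{964} + 2279607 = - \frac{30759457}{964}$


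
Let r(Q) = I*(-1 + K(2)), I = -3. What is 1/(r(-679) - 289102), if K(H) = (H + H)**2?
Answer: -1/289147 ≈ -3.4584e-6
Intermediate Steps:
K(H) = 4*H**2 (K(H) = (2*H)**2 = 4*H**2)
r(Q) = -45 (r(Q) = -3*(-1 + 4*2**2) = -3*(-1 + 4*4) = -3*(-1 + 16) = -3*15 = -45)
1/(r(-679) - 289102) = 1/(-45 - 289102) = 1/(-289147) = -1/289147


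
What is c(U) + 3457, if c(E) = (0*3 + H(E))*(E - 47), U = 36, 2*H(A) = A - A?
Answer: 3457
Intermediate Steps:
H(A) = 0 (H(A) = (A - A)/2 = (½)*0 = 0)
c(E) = 0 (c(E) = (0*3 + 0)*(E - 47) = (0 + 0)*(-47 + E) = 0*(-47 + E) = 0)
c(U) + 3457 = 0 + 3457 = 3457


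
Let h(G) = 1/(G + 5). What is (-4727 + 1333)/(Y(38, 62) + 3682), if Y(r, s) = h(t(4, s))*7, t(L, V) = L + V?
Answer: -240974/261429 ≈ -0.92176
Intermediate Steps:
h(G) = 1/(5 + G)
Y(r, s) = 7/(9 + s) (Y(r, s) = 7/(5 + (4 + s)) = 7/(9 + s))
(-4727 + 1333)/(Y(38, 62) + 3682) = (-4727 + 1333)/(7/(9 + 62) + 3682) = -3394/(7/71 + 3682) = -3394/261429/71 = -3394*71/261429 = -240974/261429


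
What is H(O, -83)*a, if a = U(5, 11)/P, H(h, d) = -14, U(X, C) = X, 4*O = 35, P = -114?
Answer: 35/57 ≈ 0.61403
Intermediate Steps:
O = 35/4 (O = (1/4)*35 = 35/4 ≈ 8.7500)
a = -5/114 (a = 5/(-114) = 5*(-1/114) = -5/114 ≈ -0.043860)
H(O, -83)*a = -14*(-5/114) = 35/57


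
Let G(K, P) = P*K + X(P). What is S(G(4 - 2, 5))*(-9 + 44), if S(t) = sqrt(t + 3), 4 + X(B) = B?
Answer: 35*sqrt(14) ≈ 130.96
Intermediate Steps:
X(B) = -4 + B
G(K, P) = -4 + P + K*P (G(K, P) = P*K + (-4 + P) = K*P + (-4 + P) = -4 + P + K*P)
S(t) = sqrt(3 + t)
S(G(4 - 2, 5))*(-9 + 44) = sqrt(3 + (-4 + 5 + (4 - 2)*5))*(-9 + 44) = sqrt(3 + (-4 + 5 + 2*5))*35 = sqrt(3 + (-4 + 5 + 10))*35 = sqrt(3 + 11)*35 = sqrt(14)*35 = 35*sqrt(14)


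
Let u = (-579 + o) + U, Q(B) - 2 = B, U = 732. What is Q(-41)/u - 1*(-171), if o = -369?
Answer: 12325/72 ≈ 171.18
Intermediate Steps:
Q(B) = 2 + B
u = -216 (u = (-579 - 369) + 732 = -948 + 732 = -216)
Q(-41)/u - 1*(-171) = (2 - 41)/(-216) - 1*(-171) = -39*(-1/216) + 171 = 13/72 + 171 = 12325/72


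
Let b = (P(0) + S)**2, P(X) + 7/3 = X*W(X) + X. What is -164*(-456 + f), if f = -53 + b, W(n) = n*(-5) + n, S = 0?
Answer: 743248/9 ≈ 82583.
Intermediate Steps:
W(n) = -4*n (W(n) = -5*n + n = -4*n)
P(X) = -7/3 + X - 4*X**2 (P(X) = -7/3 + (X*(-4*X) + X) = -7/3 + (-4*X**2 + X) = -7/3 + (X - 4*X**2) = -7/3 + X - 4*X**2)
b = 49/9 (b = ((-7/3 + 0 - 4*0**2) + 0)**2 = ((-7/3 + 0 - 4*0) + 0)**2 = ((-7/3 + 0 + 0) + 0)**2 = (-7/3 + 0)**2 = (-7/3)**2 = 49/9 ≈ 5.4444)
f = -428/9 (f = -53 + 49/9 = -428/9 ≈ -47.556)
-164*(-456 + f) = -164*(-456 - 428/9) = -164*(-4532/9) = 743248/9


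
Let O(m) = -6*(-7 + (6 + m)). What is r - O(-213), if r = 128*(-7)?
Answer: -2180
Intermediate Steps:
O(m) = 6 - 6*m (O(m) = -6*(-1 + m) = 6 - 6*m)
r = -896
r - O(-213) = -896 - (6 - 6*(-213)) = -896 - (6 + 1278) = -896 - 1*1284 = -896 - 1284 = -2180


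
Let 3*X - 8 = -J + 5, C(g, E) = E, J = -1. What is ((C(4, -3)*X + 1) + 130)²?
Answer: 13689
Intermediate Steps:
X = 14/3 (X = 8/3 + (-1*(-1) + 5)/3 = 8/3 + (1 + 5)/3 = 8/3 + (⅓)*6 = 8/3 + 2 = 14/3 ≈ 4.6667)
((C(4, -3)*X + 1) + 130)² = ((-3*14/3 + 1) + 130)² = ((-14 + 1) + 130)² = (-13 + 130)² = 117² = 13689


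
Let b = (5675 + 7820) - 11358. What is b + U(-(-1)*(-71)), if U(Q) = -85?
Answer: 2052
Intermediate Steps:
b = 2137 (b = 13495 - 11358 = 2137)
b + U(-(-1)*(-71)) = 2137 - 85 = 2052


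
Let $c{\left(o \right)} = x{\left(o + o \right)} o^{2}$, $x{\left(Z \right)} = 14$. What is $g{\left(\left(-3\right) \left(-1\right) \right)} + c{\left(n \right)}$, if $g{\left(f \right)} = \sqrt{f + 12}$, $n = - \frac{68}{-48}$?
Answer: $\frac{2023}{72} + \sqrt{15} \approx 31.97$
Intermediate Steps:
$n = \frac{17}{12}$ ($n = \left(-68\right) \left(- \frac{1}{48}\right) = \frac{17}{12} \approx 1.4167$)
$g{\left(f \right)} = \sqrt{12 + f}$
$c{\left(o \right)} = 14 o^{2}$
$g{\left(\left(-3\right) \left(-1\right) \right)} + c{\left(n \right)} = \sqrt{12 - -3} + 14 \left(\frac{17}{12}\right)^{2} = \sqrt{12 + 3} + 14 \cdot \frac{289}{144} = \sqrt{15} + \frac{2023}{72} = \frac{2023}{72} + \sqrt{15}$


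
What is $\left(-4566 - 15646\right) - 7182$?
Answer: $-27394$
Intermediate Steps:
$\left(-4566 - 15646\right) - 7182 = -20212 - 7182 = -27394$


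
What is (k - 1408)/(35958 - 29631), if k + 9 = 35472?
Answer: 34055/6327 ≈ 5.3825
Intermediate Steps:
k = 35463 (k = -9 + 35472 = 35463)
(k - 1408)/(35958 - 29631) = (35463 - 1408)/(35958 - 29631) = 34055/6327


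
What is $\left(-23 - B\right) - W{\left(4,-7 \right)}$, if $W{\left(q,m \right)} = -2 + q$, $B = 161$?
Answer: $-186$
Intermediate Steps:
$\left(-23 - B\right) - W{\left(4,-7 \right)} = \left(-23 - 161\right) - \left(-2 + 4\right) = \left(-23 - 161\right) - 2 = -184 - 2 = -186$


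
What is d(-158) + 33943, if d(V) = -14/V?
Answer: 2681504/79 ≈ 33943.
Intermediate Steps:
d(-158) + 33943 = -14/(-158) + 33943 = -14*(-1/158) + 33943 = 7/79 + 33943 = 2681504/79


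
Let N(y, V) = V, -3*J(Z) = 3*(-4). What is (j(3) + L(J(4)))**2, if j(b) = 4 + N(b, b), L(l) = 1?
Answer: 64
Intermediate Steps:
J(Z) = 4 (J(Z) = -(-4) = -1/3*(-12) = 4)
j(b) = 4 + b
(j(3) + L(J(4)))**2 = ((4 + 3) + 1)**2 = (7 + 1)**2 = 8**2 = 64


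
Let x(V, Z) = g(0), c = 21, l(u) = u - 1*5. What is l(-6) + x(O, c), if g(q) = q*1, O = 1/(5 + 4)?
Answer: -11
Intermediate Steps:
O = 1/9 ≈ 0.11111
g(q) = q
l(u) = -5 + u (l(u) = u - 5 = -5 + u)
x(V, Z) = 0
l(-6) + x(O, c) = (-5 - 6) + 0 = -11 + 0 = -11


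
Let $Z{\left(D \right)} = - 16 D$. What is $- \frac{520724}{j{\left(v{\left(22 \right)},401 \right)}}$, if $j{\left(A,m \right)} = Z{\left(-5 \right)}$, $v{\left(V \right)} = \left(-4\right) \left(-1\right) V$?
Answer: $- \frac{130181}{20} \approx -6509.0$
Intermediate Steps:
$v{\left(V \right)} = 4 V$
$j{\left(A,m \right)} = 80$ ($j{\left(A,m \right)} = \left(-16\right) \left(-5\right) = 80$)
$- \frac{520724}{j{\left(v{\left(22 \right)},401 \right)}} = - \frac{520724}{80} = \left(-520724\right) \frac{1}{80} = - \frac{130181}{20}$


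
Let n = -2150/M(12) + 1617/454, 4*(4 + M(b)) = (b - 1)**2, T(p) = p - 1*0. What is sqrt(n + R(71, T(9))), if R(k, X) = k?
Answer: I*sqrt(667465806)/9534 ≈ 2.7098*I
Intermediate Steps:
T(p) = p (T(p) = p + 0 = p)
M(b) = -4 + (-1 + b)**2/4 (M(b) = -4 + (b - 1)**2/4 = -4 + (-1 + b)**2/4)
n = -746923/9534 (n = -2150/(-4 + (-1 + 12)**2/4) + 1617/454 = -2150/(-4 + (1/4)*11**2) + 1617*(1/454) = -2150/(-4 + (1/4)*121) + 1617/454 = -2150/(-4 + 121/4) + 1617/454 = -2150/105/4 + 1617/454 = -2150*4/105 + 1617/454 = -1720/21 + 1617/454 = -746923/9534 ≈ -78.343)
sqrt(n + R(71, T(9))) = sqrt(-746923/9534 + 71) = sqrt(-70009/9534) = I*sqrt(667465806)/9534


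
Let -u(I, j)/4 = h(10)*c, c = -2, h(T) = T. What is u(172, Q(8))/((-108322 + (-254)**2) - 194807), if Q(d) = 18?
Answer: -80/238613 ≈ -0.00033527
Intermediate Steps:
u(I, j) = 80 (u(I, j) = -40*(-2) = -4*(-20) = 80)
u(172, Q(8))/((-108322 + (-254)**2) - 194807) = 80/((-108322 + (-254)**2) - 194807) = 80/((-108322 + 64516) - 194807) = 80/(-43806 - 194807) = 80/(-238613) = 80*(-1/238613) = -80/238613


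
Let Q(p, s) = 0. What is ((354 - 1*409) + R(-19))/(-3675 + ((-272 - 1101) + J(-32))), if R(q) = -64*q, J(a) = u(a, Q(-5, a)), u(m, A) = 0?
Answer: -1161/5048 ≈ -0.22999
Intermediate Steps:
J(a) = 0
((354 - 1*409) + R(-19))/(-3675 + ((-272 - 1101) + J(-32))) = ((354 - 1*409) - 64*(-19))/(-3675 + ((-272 - 1101) + 0)) = ((354 - 409) + 1216)/(-3675 + (-1373 + 0)) = (-55 + 1216)/(-3675 - 1373) = 1161/(-5048) = 1161*(-1/5048) = -1161/5048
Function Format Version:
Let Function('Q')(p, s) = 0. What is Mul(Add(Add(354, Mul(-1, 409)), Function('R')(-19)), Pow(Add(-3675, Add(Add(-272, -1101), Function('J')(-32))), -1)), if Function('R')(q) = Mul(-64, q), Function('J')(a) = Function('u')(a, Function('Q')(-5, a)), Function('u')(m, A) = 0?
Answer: Rational(-1161, 5048) ≈ -0.22999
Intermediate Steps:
Function('J')(a) = 0
Mul(Add(Add(354, Mul(-1, 409)), Function('R')(-19)), Pow(Add(-3675, Add(Add(-272, -1101), Function('J')(-32))), -1)) = Mul(Add(Add(354, Mul(-1, 409)), Mul(-64, -19)), Pow(Add(-3675, Add(Add(-272, -1101), 0)), -1)) = Mul(Add(Add(354, -409), 1216), Pow(Add(-3675, Add(-1373, 0)), -1)) = Mul(Add(-55, 1216), Pow(Add(-3675, -1373), -1)) = Mul(1161, Pow(-5048, -1)) = Mul(1161, Rational(-1, 5048)) = Rational(-1161, 5048)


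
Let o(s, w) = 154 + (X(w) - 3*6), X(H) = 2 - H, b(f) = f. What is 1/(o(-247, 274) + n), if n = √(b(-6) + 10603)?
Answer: -136/7899 - √10597/7899 ≈ -0.030250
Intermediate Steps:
n = √10597 (n = √(-6 + 10603) = √10597 ≈ 102.94)
o(s, w) = 138 - w (o(s, w) = 154 + ((2 - w) - 3*6) = 154 + ((2 - w) - 18) = 154 + (-16 - w) = 138 - w)
1/(o(-247, 274) + n) = 1/((138 - 1*274) + √10597) = 1/((138 - 274) + √10597) = 1/(-136 + √10597)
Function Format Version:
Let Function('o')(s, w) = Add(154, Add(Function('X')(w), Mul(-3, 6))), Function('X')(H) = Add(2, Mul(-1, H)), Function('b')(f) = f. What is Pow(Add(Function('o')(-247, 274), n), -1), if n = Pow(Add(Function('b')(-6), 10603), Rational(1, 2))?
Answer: Add(Rational(-136, 7899), Mul(Rational(-1, 7899), Pow(10597, Rational(1, 2)))) ≈ -0.030250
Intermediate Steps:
n = Pow(10597, Rational(1, 2)) (n = Pow(Add(-6, 10603), Rational(1, 2)) = Pow(10597, Rational(1, 2)) ≈ 102.94)
Function('o')(s, w) = Add(138, Mul(-1, w)) (Function('o')(s, w) = Add(154, Add(Add(2, Mul(-1, w)), Mul(-3, 6))) = Add(154, Add(Add(2, Mul(-1, w)), -18)) = Add(154, Add(-16, Mul(-1, w))) = Add(138, Mul(-1, w)))
Pow(Add(Function('o')(-247, 274), n), -1) = Pow(Add(Add(138, Mul(-1, 274)), Pow(10597, Rational(1, 2))), -1) = Pow(Add(Add(138, -274), Pow(10597, Rational(1, 2))), -1) = Pow(Add(-136, Pow(10597, Rational(1, 2))), -1)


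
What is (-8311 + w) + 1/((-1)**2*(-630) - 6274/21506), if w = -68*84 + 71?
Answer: -94560067457/6777527 ≈ -13952.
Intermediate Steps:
w = -5641 (w = -5712 + 71 = -5641)
(-8311 + w) + 1/((-1)**2*(-630) - 6274/21506) = (-8311 - 5641) + 1/((-1)**2*(-630) - 6274/21506) = -13952 + 1/(1*(-630) - 6274*1/21506) = -13952 + 1/(-630 - 3137/10753) = -13952 + 1/(-6777527/10753) = -13952 - 10753/6777527 = -94560067457/6777527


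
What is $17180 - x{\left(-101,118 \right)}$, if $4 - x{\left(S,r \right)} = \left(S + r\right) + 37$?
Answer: $17230$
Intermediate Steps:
$x{\left(S,r \right)} = -33 - S - r$ ($x{\left(S,r \right)} = 4 - \left(\left(S + r\right) + 37\right) = 4 - \left(37 + S + r\right) = -33 - S - r$)
$17180 - x{\left(-101,118 \right)} = 17180 - \left(-33 - -101 - 118\right) = 17180 - \left(-33 + 101 - 118\right) = 17180 - -50 = 17180 + 50 = 17230$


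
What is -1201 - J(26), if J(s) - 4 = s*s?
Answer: -1881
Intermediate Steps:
J(s) = 4 + s² (J(s) = 4 + s*s = 4 + s²)
-1201 - J(26) = -1201 - (4 + 26²) = -1201 - (4 + 676) = -1201 - 1*680 = -1201 - 680 = -1881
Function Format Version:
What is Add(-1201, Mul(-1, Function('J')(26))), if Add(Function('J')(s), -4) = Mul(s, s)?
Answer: -1881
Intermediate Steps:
Function('J')(s) = Add(4, Pow(s, 2)) (Function('J')(s) = Add(4, Mul(s, s)) = Add(4, Pow(s, 2)))
Add(-1201, Mul(-1, Function('J')(26))) = Add(-1201, Mul(-1, Add(4, Pow(26, 2)))) = Add(-1201, Mul(-1, Add(4, 676))) = Add(-1201, Mul(-1, 680)) = Add(-1201, -680) = -1881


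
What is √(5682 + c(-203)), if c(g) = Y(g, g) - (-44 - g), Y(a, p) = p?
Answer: 2*√1330 ≈ 72.938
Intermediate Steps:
c(g) = 44 + 2*g (c(g) = g - (-44 - g) = g + (44 + g) = 44 + 2*g)
√(5682 + c(-203)) = √(5682 + (44 + 2*(-203))) = √(5682 + (44 - 406)) = √(5682 - 362) = √5320 = 2*√1330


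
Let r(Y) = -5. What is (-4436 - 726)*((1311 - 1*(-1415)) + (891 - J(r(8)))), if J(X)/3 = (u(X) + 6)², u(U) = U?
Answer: -18655468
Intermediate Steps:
J(X) = 3*(6 + X)² (J(X) = 3*(X + 6)² = 3*(6 + X)²)
(-4436 - 726)*((1311 - 1*(-1415)) + (891 - J(r(8)))) = (-4436 - 726)*((1311 - 1*(-1415)) + (891 - 3*(6 - 5)²)) = -5162*((1311 + 1415) + (891 - 3*1²)) = -5162*(2726 + (891 - 3)) = -5162*(2726 + 888) = -5162*3614 = -18655468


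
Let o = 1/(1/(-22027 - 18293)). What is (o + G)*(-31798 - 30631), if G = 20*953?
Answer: 1327240540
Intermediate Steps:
G = 19060
o = -40320 (o = 1/(1/(-40320)) = 1/(-1/40320) = -40320)
(o + G)*(-31798 - 30631) = (-40320 + 19060)*(-31798 - 30631) = -21260*(-62429) = 1327240540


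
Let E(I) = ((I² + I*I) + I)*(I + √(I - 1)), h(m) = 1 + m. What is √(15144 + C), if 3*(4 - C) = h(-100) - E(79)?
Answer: √(345954 + 4187*√78) ≈ 618.82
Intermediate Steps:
E(I) = (I + √(-1 + I))*(I + 2*I²) (E(I) = ((I² + I²) + I)*(I + √(-1 + I)) = (2*I² + I)*(I + √(-1 + I)) = (I + 2*I²)*(I + √(-1 + I)) = (I + √(-1 + I))*(I + 2*I²))
C = 330810 + 4187*√78 (C = 4 - ((1 - 100) - 79*(79 + √(-1 + 79) + 2*79² + 2*79*√(-1 + 79)))/3 = 4 - (-99 - 79*(79 + √78 + 2*6241 + 2*79*√78))/3 = 4 - (-99 - 79*(79 + √78 + 12482 + 158*√78))/3 = 4 - (-99 - 79*(12561 + 159*√78))/3 = 4 - (-99 - (992319 + 12561*√78))/3 = 4 - (-99 + (-992319 - 12561*√78))/3 = 4 - (-992418 - 12561*√78)/3 = 4 + (330806 + 4187*√78) = 330810 + 4187*√78 ≈ 3.6779e+5)
√(15144 + C) = √(15144 + (330810 + 4187*√78)) = √(345954 + 4187*√78)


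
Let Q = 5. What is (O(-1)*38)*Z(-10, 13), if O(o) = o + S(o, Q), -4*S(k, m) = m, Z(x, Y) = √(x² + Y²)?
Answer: -171*√269/2 ≈ -1402.3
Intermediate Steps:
Z(x, Y) = √(Y² + x²)
S(k, m) = -m/4
O(o) = -5/4 + o (O(o) = o - ¼*5 = o - 5/4 = -5/4 + o)
(O(-1)*38)*Z(-10, 13) = ((-5/4 - 1)*38)*√(13² + (-10)²) = (-9/4*38)*√(169 + 100) = -171*√269/2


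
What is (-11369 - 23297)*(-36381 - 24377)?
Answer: 2106236828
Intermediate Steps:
(-11369 - 23297)*(-36381 - 24377) = -34666*(-60758) = 2106236828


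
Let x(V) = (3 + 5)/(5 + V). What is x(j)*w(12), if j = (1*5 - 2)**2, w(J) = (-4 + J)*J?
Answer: 384/7 ≈ 54.857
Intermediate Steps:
w(J) = J*(-4 + J)
j = 9 (j = (5 - 2)**2 = 3**2 = 9)
x(V) = 8/(5 + V)
x(j)*w(12) = (8/(5 + 9))*(12*(-4 + 12)) = (8/14)*(12*8) = (8*(1/14))*96 = (4/7)*96 = 384/7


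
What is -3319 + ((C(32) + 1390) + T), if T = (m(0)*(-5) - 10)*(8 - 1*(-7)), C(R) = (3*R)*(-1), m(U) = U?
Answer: -2175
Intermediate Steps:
C(R) = -3*R
T = -150 (T = (0*(-5) - 10)*(8 - 1*(-7)) = (0 - 10)*(8 + 7) = -10*15 = -150)
-3319 + ((C(32) + 1390) + T) = -3319 + ((-3*32 + 1390) - 150) = -3319 + ((-96 + 1390) - 150) = -3319 + (1294 - 150) = -3319 + 1144 = -2175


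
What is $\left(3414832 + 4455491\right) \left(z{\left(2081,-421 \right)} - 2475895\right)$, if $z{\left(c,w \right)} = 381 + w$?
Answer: $-19486408177005$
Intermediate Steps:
$\left(3414832 + 4455491\right) \left(z{\left(2081,-421 \right)} - 2475895\right) = \left(3414832 + 4455491\right) \left(\left(381 - 421\right) - 2475895\right) = 7870323 \left(-40 - 2475895\right) = 7870323 \left(-2475935\right) = -19486408177005$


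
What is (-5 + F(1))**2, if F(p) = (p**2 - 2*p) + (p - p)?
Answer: 36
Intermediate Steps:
F(p) = p**2 - 2*p (F(p) = (p**2 - 2*p) + 0 = p**2 - 2*p)
(-5 + F(1))**2 = (-5 + 1*(-2 + 1))**2 = (-5 + 1*(-1))**2 = (-5 - 1)**2 = (-6)**2 = 36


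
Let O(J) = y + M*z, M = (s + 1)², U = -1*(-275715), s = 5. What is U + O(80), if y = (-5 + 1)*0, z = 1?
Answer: 275751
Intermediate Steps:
U = 275715
y = 0 (y = -4*0 = 0)
M = 36 (M = (5 + 1)² = 6² = 36)
O(J) = 36 (O(J) = 0 + 36*1 = 0 + 36 = 36)
U + O(80) = 275715 + 36 = 275751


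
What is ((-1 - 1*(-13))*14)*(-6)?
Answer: -1008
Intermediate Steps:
((-1 - 1*(-13))*14)*(-6) = ((-1 + 13)*14)*(-6) = (12*14)*(-6) = 168*(-6) = -1008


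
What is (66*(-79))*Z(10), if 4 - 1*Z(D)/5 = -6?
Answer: -260700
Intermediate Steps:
Z(D) = 50 (Z(D) = 20 - 5*(-6) = 20 + 30 = 50)
(66*(-79))*Z(10) = (66*(-79))*50 = -5214*50 = -260700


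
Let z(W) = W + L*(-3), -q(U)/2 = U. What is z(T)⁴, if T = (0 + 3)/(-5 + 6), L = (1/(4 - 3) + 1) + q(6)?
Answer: 1185921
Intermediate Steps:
q(U) = -2*U
L = -10 (L = (1/(4 - 3) + 1) - 2*6 = (1/1 + 1) - 12 = (1 + 1) - 12 = 2 - 12 = -10)
T = 3 (T = 3/1 = 3*1 = 3)
z(W) = 30 + W (z(W) = W - 10*(-3) = W + 30 = 30 + W)
z(T)⁴ = (30 + 3)⁴ = 33⁴ = 1185921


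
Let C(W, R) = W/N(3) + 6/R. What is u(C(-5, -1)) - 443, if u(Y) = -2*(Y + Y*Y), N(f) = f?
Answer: -4907/9 ≈ -545.22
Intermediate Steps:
C(W, R) = 6/R + W/3 (C(W, R) = W/3 + 6/R = 6/R + W/3)
u(Y) = -2*Y - 2*Y² (u(Y) = -2*(Y + Y²) = -2*Y - 2*Y²)
u(C(-5, -1)) - 443 = -2*(6/(-1) + (⅓)*(-5))*(1 + (6/(-1) + (⅓)*(-5))) - 443 = -2*(6*(-1) - 5/3)*(1 + (6*(-1) - 5/3)) - 443 = -2*(-6 - 5/3)*(1 + (-6 - 5/3)) - 443 = -2*(-23/3)*(1 - 23/3) - 443 = -2*(-23/3)*(-20/3) - 443 = -920/9 - 443 = -4907/9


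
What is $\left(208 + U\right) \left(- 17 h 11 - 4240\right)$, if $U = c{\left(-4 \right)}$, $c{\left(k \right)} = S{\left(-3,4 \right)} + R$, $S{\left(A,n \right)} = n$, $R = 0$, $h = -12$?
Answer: $-423152$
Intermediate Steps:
$c{\left(k \right)} = 4$ ($c{\left(k \right)} = 4 + 0 = 4$)
$U = 4$
$\left(208 + U\right) \left(- 17 h 11 - 4240\right) = \left(208 + 4\right) \left(\left(-17\right) \left(-12\right) 11 - 4240\right) = 212 \left(204 \cdot 11 - 4240\right) = 212 \left(2244 - 4240\right) = 212 \left(-1996\right) = -423152$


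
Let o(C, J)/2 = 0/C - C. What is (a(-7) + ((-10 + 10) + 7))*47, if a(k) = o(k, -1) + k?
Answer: 658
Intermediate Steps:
o(C, J) = -2*C (o(C, J) = 2*(0/C - C) = 2*(0 - C) = 2*(-C) = -2*C)
a(k) = -k (a(k) = -2*k + k = -k)
(a(-7) + ((-10 + 10) + 7))*47 = (-1*(-7) + ((-10 + 10) + 7))*47 = (7 + (0 + 7))*47 = (7 + 7)*47 = 14*47 = 658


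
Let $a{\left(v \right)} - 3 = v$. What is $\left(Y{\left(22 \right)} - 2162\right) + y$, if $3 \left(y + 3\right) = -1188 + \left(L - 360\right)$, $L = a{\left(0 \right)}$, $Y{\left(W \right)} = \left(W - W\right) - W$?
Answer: $-2702$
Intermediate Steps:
$a{\left(v \right)} = 3 + v$
$Y{\left(W \right)} = - W$ ($Y{\left(W \right)} = 0 - W = - W$)
$L = 3$ ($L = 3 + 0 = 3$)
$y = -518$ ($y = -3 + \frac{-1188 + \left(3 - 360\right)}{3} = -3 + \frac{-1188 - 357}{3} = -3 + \frac{1}{3} \left(-1545\right) = -3 - 515 = -518$)
$\left(Y{\left(22 \right)} - 2162\right) + y = \left(\left(-1\right) 22 - 2162\right) - 518 = \left(-22 - 2162\right) - 518 = -2184 - 518 = -2702$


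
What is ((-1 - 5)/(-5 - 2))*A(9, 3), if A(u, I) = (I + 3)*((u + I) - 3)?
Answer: 324/7 ≈ 46.286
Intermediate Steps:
A(u, I) = (3 + I)*(-3 + I + u) (A(u, I) = (3 + I)*((I + u) - 3) = (3 + I)*(-3 + I + u))
((-1 - 5)/(-5 - 2))*A(9, 3) = ((-1 - 5)/(-5 - 2))*(-9 + 3**2 + 3*9 + 3*9) = (-6/(-7))*(-9 + 9 + 27 + 27) = -6*(-1/7)*54 = (6/7)*54 = 324/7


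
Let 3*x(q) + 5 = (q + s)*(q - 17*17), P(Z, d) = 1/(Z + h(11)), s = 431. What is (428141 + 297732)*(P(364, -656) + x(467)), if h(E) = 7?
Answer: 43044466337456/1113 ≈ 3.8674e+10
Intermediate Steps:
P(Z, d) = 1/(7 + Z) (P(Z, d) = 1/(Z + 7) = 1/(7 + Z))
x(q) = -5/3 + (-289 + q)*(431 + q)/3 (x(q) = -5/3 + ((q + 431)*(q - 17*17))/3 = -5/3 + ((431 + q)*(q - 289))/3 = -5/3 + ((431 + q)*(-289 + q))/3 = -5/3 + ((-289 + q)*(431 + q))/3 = -5/3 + (-289 + q)*(431 + q)/3)
(428141 + 297732)*(P(364, -656) + x(467)) = (428141 + 297732)*(1/(7 + 364) + (-124564/3 + (⅓)*467² + (142/3)*467)) = 725873*(1/371 + (-124564/3 + (⅓)*218089 + 66314/3)) = 725873*(1/371 + (-124564/3 + 218089/3 + 66314/3)) = 725873*(1/371 + 159839/3) = 725873*(59300272/1113) = 43044466337456/1113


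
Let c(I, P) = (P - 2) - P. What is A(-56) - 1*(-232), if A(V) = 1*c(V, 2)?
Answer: 230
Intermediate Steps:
c(I, P) = -2 (c(I, P) = (-2 + P) - P = -2)
A(V) = -2 (A(V) = 1*(-2) = -2)
A(-56) - 1*(-232) = -2 - 1*(-232) = -2 + 232 = 230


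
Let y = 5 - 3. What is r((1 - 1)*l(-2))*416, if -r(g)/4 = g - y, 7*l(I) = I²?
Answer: 3328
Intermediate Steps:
l(I) = I²/7
y = 2
r(g) = 8 - 4*g (r(g) = -4*(g - 1*2) = -4*(g - 2) = -4*(-2 + g) = 8 - 4*g)
r((1 - 1)*l(-2))*416 = (8 - 4*(1 - 1)*(⅐)*(-2)²)*416 = (8 - 0*(⅐)*4)*416 = (8 - 0*4/7)*416 = (8 - 4*0)*416 = (8 + 0)*416 = 8*416 = 3328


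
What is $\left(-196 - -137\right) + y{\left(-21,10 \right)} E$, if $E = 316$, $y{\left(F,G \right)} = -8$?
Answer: $-2587$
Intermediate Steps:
$\left(-196 - -137\right) + y{\left(-21,10 \right)} E = \left(-196 - -137\right) - 2528 = \left(-196 + 137\right) - 2528 = -59 - 2528 = -2587$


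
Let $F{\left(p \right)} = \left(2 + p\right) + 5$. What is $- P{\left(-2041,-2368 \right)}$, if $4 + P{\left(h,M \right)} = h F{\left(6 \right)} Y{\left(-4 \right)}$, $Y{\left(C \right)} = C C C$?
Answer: $-1698108$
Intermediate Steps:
$Y{\left(C \right)} = C^{3}$ ($Y{\left(C \right)} = C^{2} C = C^{3}$)
$F{\left(p \right)} = 7 + p$
$P{\left(h,M \right)} = -4 - 832 h$ ($P{\left(h,M \right)} = -4 + h \left(7 + 6\right) \left(-4\right)^{3} = -4 + h 13 \left(-64\right) = -4 + 13 h \left(-64\right) = -4 - 832 h$)
$- P{\left(-2041,-2368 \right)} = - (-4 - -1698112) = - (-4 + 1698112) = \left(-1\right) 1698108 = -1698108$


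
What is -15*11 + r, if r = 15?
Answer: -150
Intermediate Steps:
-15*11 + r = -15*11 + 15 = -165 + 15 = -150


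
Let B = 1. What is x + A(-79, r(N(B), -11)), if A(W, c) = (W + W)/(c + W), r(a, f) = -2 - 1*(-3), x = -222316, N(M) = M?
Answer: -8670245/39 ≈ -2.2231e+5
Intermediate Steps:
r(a, f) = 1 (r(a, f) = -2 + 3 = 1)
A(W, c) = 2*W/(W + c) (A(W, c) = (2*W)/(W + c) = 2*W/(W + c))
x + A(-79, r(N(B), -11)) = -222316 + 2*(-79)/(-79 + 1) = -222316 + 2*(-79)/(-78) = -222316 + 2*(-79)*(-1/78) = -222316 + 79/39 = -8670245/39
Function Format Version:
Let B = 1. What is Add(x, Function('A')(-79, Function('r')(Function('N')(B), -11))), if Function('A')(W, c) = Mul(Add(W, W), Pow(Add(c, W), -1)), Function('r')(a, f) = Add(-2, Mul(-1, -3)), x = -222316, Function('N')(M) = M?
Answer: Rational(-8670245, 39) ≈ -2.2231e+5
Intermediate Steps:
Function('r')(a, f) = 1 (Function('r')(a, f) = Add(-2, 3) = 1)
Function('A')(W, c) = Mul(2, W, Pow(Add(W, c), -1)) (Function('A')(W, c) = Mul(Mul(2, W), Pow(Add(W, c), -1)) = Mul(2, W, Pow(Add(W, c), -1)))
Add(x, Function('A')(-79, Function('r')(Function('N')(B), -11))) = Add(-222316, Mul(2, -79, Pow(Add(-79, 1), -1))) = Add(-222316, Mul(2, -79, Pow(-78, -1))) = Add(-222316, Mul(2, -79, Rational(-1, 78))) = Add(-222316, Rational(79, 39)) = Rational(-8670245, 39)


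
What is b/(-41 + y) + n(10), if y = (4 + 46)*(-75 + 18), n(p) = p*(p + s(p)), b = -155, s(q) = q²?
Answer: 3180255/2891 ≈ 1100.1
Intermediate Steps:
n(p) = p*(p + p²)
y = -2850 (y = 50*(-57) = -2850)
b/(-41 + y) + n(10) = -155/(-41 - 2850) + 10²*(1 + 10) = -155/(-2891) + 100*11 = -155*(-1/2891) + 1100 = 155/2891 + 1100 = 3180255/2891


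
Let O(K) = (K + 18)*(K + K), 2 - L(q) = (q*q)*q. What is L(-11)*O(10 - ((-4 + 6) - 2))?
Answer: 746480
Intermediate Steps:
L(q) = 2 - q³ (L(q) = 2 - q*q*q = 2 - q²*q = 2 - q³)
O(K) = 2*K*(18 + K) (O(K) = (18 + K)*(2*K) = 2*K*(18 + K))
L(-11)*O(10 - ((-4 + 6) - 2)) = (2 - 1*(-11)³)*(2*(10 - ((-4 + 6) - 2))*(18 + (10 - ((-4 + 6) - 2)))) = (2 - 1*(-1331))*(2*(10 - (2 - 2))*(18 + (10 - (2 - 2)))) = (2 + 1331)*(2*(10 - 1*0)*(18 + (10 - 1*0))) = 1333*(2*(10 + 0)*(18 + (10 + 0))) = 1333*(2*10*(18 + 10)) = 1333*(2*10*28) = 1333*560 = 746480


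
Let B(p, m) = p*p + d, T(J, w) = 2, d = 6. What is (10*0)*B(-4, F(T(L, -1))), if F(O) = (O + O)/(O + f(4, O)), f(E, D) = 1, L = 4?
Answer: 0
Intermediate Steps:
F(O) = 2*O/(1 + O) (F(O) = (O + O)/(O + 1) = (2*O)/(1 + O) = 2*O/(1 + O))
B(p, m) = 6 + p² (B(p, m) = p*p + 6 = p² + 6 = 6 + p²)
(10*0)*B(-4, F(T(L, -1))) = (10*0)*(6 + (-4)²) = 0*(6 + 16) = 0*22 = 0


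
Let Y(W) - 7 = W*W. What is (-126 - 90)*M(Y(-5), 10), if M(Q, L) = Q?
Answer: -6912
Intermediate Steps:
Y(W) = 7 + W² (Y(W) = 7 + W*W = 7 + W²)
(-126 - 90)*M(Y(-5), 10) = (-126 - 90)*(7 + (-5)²) = -216*(7 + 25) = -216*32 = -6912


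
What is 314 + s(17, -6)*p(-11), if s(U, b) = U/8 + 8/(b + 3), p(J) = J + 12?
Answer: 7523/24 ≈ 313.46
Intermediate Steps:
p(J) = 12 + J
s(U, b) = 8/(3 + b) + U/8 (s(U, b) = U*(⅛) + 8/(3 + b) = U/8 + 8/(3 + b) = 8/(3 + b) + U/8)
314 + s(17, -6)*p(-11) = 314 + ((64 + 3*17 + 17*(-6))/(8*(3 - 6)))*(12 - 11) = 314 + ((⅛)*(64 + 51 - 102)/(-3))*1 = 314 + ((⅛)*(-⅓)*13)*1 = 314 - 13/24*1 = 314 - 13/24 = 7523/24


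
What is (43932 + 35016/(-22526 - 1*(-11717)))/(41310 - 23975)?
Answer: 158275324/62458005 ≈ 2.5341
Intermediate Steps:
(43932 + 35016/(-22526 - 1*(-11717)))/(41310 - 23975) = (43932 + 35016/(-22526 + 11717))/17335 = (43932 + 35016/(-10809))*(1/17335) = (43932 + 35016*(-1/10809))*(1/17335) = (43932 - 11672/3603)*(1/17335) = (158275324/3603)*(1/17335) = 158275324/62458005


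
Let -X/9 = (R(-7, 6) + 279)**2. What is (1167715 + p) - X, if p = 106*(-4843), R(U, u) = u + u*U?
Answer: 1185798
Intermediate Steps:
R(U, u) = u + U*u
p = -513358
X = -531441 (X = -9*(6*(1 - 7) + 279)**2 = -9*(6*(-6) + 279)**2 = -9*(-36 + 279)**2 = -9*243**2 = -9*59049 = -531441)
(1167715 + p) - X = (1167715 - 513358) - 1*(-531441) = 654357 + 531441 = 1185798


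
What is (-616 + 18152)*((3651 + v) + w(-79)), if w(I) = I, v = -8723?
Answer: -90327936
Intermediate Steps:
(-616 + 18152)*((3651 + v) + w(-79)) = (-616 + 18152)*((3651 - 8723) - 79) = 17536*(-5072 - 79) = 17536*(-5151) = -90327936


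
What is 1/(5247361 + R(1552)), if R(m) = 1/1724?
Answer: 1724/9046450365 ≈ 1.9057e-7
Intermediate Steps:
R(m) = 1/1724
1/(5247361 + R(1552)) = 1/(5247361 + 1/1724) = 1/(9046450365/1724) = 1724/9046450365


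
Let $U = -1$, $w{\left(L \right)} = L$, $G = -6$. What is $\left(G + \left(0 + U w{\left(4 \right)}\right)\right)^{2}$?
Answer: $100$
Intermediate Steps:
$\left(G + \left(0 + U w{\left(4 \right)}\right)\right)^{2} = \left(-6 + \left(0 - 4\right)\right)^{2} = \left(-6 - 4\right)^{2} = \left(-10\right)^{2} = 100$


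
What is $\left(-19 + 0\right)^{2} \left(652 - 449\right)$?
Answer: $73283$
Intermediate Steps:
$\left(-19 + 0\right)^{2} \left(652 - 449\right) = \left(-19\right)^{2} \cdot 203 = 361 \cdot 203 = 73283$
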